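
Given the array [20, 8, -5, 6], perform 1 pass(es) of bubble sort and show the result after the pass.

After pass 1: [8, -5, 6, 20] (3 swaps)
Total swaps: 3


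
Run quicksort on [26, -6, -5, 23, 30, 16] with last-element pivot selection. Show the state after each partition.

Partition 1: pivot=16 at index 2 -> [-6, -5, 16, 23, 30, 26]
Partition 2: pivot=-5 at index 1 -> [-6, -5, 16, 23, 30, 26]
Partition 3: pivot=26 at index 4 -> [-6, -5, 16, 23, 26, 30]


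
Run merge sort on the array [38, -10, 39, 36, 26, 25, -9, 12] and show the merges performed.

Divide and conquer:
  Merge [38] + [-10] -> [-10, 38]
  Merge [39] + [36] -> [36, 39]
  Merge [-10, 38] + [36, 39] -> [-10, 36, 38, 39]
  Merge [26] + [25] -> [25, 26]
  Merge [-9] + [12] -> [-9, 12]
  Merge [25, 26] + [-9, 12] -> [-9, 12, 25, 26]
  Merge [-10, 36, 38, 39] + [-9, 12, 25, 26] -> [-10, -9, 12, 25, 26, 36, 38, 39]


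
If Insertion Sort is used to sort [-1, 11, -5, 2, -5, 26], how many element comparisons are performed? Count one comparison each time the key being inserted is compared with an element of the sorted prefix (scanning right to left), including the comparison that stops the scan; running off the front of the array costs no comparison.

Insert 11: -1 <= 11 (stop) = 1 comparison(s) -> [-1, 11, -5, 2, -5, 26]
Insert -5: 11 > -5 (shift), -1 > -5 (shift), reached front = 2 comparison(s) -> [-5, -1, 11, 2, -5, 26]
Insert 2: 11 > 2 (shift), -1 <= 2 (stop) = 2 comparison(s) -> [-5, -1, 2, 11, -5, 26]
Insert -5: 11 > -5 (shift), 2 > -5 (shift), -1 > -5 (shift), -5 <= -5 (stop) = 4 comparison(s) -> [-5, -5, -1, 2, 11, 26]
Insert 26: 11 <= 26 (stop) = 1 comparison(s) -> [-5, -5, -1, 2, 11, 26]
Total comparisons: 1 + 2 + 2 + 4 + 1 = 10


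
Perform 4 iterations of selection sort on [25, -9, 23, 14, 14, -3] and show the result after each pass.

Pass 1: Select minimum -9 at index 1, swap -> [-9, 25, 23, 14, 14, -3]
Pass 2: Select minimum -3 at index 5, swap -> [-9, -3, 23, 14, 14, 25]
Pass 3: Select minimum 14 at index 3, swap -> [-9, -3, 14, 23, 14, 25]
Pass 4: Select minimum 14 at index 4, swap -> [-9, -3, 14, 14, 23, 25]


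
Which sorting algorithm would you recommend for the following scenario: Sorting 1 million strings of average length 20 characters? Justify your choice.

Best choice: MSD radix sort or Mergesort
Reason: MSD radix sort is a non-comparison sort that buckets the strings by successive character positions, running in time proportional to the total number of characters examined rather than O(n log n) string comparisons; mergesort is a stable O(n log n)-comparison alternative that works for arbitrary variable-length keys


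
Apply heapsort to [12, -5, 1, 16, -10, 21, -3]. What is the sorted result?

Build heap: [21, 16, 12, -5, -10, 1, -3]
Extract 21: [16, -3, 12, -5, -10, 1, 21]
Extract 16: [12, -3, 1, -5, -10, 16, 21]
Extract 12: [1, -3, -10, -5, 12, 16, 21]
Extract 1: [-3, -5, -10, 1, 12, 16, 21]
Extract -3: [-5, -10, -3, 1, 12, 16, 21]
Extract -5: [-10, -5, -3, 1, 12, 16, 21]


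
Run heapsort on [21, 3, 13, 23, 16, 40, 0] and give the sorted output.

Build heap: [40, 23, 21, 3, 16, 13, 0]
Extract 40: [23, 16, 21, 3, 0, 13, 40]
Extract 23: [21, 16, 13, 3, 0, 23, 40]
Extract 21: [16, 3, 13, 0, 21, 23, 40]
Extract 16: [13, 3, 0, 16, 21, 23, 40]
Extract 13: [3, 0, 13, 16, 21, 23, 40]
Extract 3: [0, 3, 13, 16, 21, 23, 40]


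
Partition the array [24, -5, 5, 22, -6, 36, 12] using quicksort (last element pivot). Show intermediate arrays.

Partition 1: pivot=12 at index 3 -> [-5, 5, -6, 12, 24, 36, 22]
Partition 2: pivot=-6 at index 0 -> [-6, 5, -5, 12, 24, 36, 22]
Partition 3: pivot=-5 at index 1 -> [-6, -5, 5, 12, 24, 36, 22]
Partition 4: pivot=22 at index 4 -> [-6, -5, 5, 12, 22, 36, 24]
Partition 5: pivot=24 at index 5 -> [-6, -5, 5, 12, 22, 24, 36]


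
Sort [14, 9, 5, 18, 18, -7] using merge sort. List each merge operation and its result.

Divide and conquer:
  Merge [9] + [5] -> [5, 9]
  Merge [14] + [5, 9] -> [5, 9, 14]
  Merge [18] + [-7] -> [-7, 18]
  Merge [18] + [-7, 18] -> [-7, 18, 18]
  Merge [5, 9, 14] + [-7, 18, 18] -> [-7, 5, 9, 14, 18, 18]


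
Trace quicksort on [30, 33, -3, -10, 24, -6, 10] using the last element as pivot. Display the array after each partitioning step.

Partition 1: pivot=10 at index 3 -> [-3, -10, -6, 10, 24, 30, 33]
Partition 2: pivot=-6 at index 1 -> [-10, -6, -3, 10, 24, 30, 33]
Partition 3: pivot=33 at index 6 -> [-10, -6, -3, 10, 24, 30, 33]
Partition 4: pivot=30 at index 5 -> [-10, -6, -3, 10, 24, 30, 33]


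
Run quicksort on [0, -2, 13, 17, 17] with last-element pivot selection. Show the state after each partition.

Partition 1: pivot=17 at index 4 -> [0, -2, 13, 17, 17]
Partition 2: pivot=17 at index 3 -> [0, -2, 13, 17, 17]
Partition 3: pivot=13 at index 2 -> [0, -2, 13, 17, 17]
Partition 4: pivot=-2 at index 0 -> [-2, 0, 13, 17, 17]


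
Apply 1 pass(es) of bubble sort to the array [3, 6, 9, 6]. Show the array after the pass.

After pass 1: [3, 6, 6, 9] (1 swaps)
Total swaps: 1


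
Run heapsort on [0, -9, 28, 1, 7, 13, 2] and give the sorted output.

Build heap: [28, 7, 13, 1, -9, 0, 2]
Extract 28: [13, 7, 2, 1, -9, 0, 28]
Extract 13: [7, 1, 2, 0, -9, 13, 28]
Extract 7: [2, 1, -9, 0, 7, 13, 28]
Extract 2: [1, 0, -9, 2, 7, 13, 28]
Extract 1: [0, -9, 1, 2, 7, 13, 28]
Extract 0: [-9, 0, 1, 2, 7, 13, 28]


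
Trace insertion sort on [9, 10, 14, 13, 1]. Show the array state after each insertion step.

First element 9 is already 'sorted'
Insert 10: shifted 0 elements -> [9, 10, 14, 13, 1]
Insert 14: shifted 0 elements -> [9, 10, 14, 13, 1]
Insert 13: shifted 1 elements -> [9, 10, 13, 14, 1]
Insert 1: shifted 4 elements -> [1, 9, 10, 13, 14]


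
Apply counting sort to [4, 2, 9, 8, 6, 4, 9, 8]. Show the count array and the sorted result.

Count array: [0, 0, 1, 0, 2, 0, 1, 0, 2, 2]
(count[i] = number of elements equal to i)
Cumulative count: [0, 0, 1, 1, 3, 3, 4, 4, 6, 8]
Sorted: [2, 4, 4, 6, 8, 8, 9, 9]


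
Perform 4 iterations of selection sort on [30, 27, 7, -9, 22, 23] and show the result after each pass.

Pass 1: Select minimum -9 at index 3, swap -> [-9, 27, 7, 30, 22, 23]
Pass 2: Select minimum 7 at index 2, swap -> [-9, 7, 27, 30, 22, 23]
Pass 3: Select minimum 22 at index 4, swap -> [-9, 7, 22, 30, 27, 23]
Pass 4: Select minimum 23 at index 5, swap -> [-9, 7, 22, 23, 27, 30]


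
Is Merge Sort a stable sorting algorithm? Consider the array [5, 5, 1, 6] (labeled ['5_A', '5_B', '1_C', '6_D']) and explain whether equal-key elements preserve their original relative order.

Trace Merge Sort on the labeled array (the key is the number; the letter only tracks identity):
  Merge [5_A] + [5_B] -> [5_A, 5_B]
  Merge [1_C] + [6_D] -> [1_C, 6_D]
  Merge [5_A, 5_B] + [1_C, 6_D] -> [1_C, 5_A, 5_B, 6_D]
Final order: [1_C, 5_A, 5_B, 6_D]
Equal keys:
  value 5: originally 5_A, 5_B; after sorting 5_A, 5_B -> order preserved
All equal keys kept their original relative order. Merge Sort is stable: when the heads of the two halves are equal the merge takes from the left half first.
Answer: Stable


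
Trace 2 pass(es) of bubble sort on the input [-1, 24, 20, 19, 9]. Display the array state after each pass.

After pass 1: [-1, 20, 19, 9, 24] (3 swaps)
After pass 2: [-1, 19, 9, 20, 24] (2 swaps)
Total swaps: 5


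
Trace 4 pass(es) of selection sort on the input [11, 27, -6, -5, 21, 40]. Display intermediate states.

Pass 1: Select minimum -6 at index 2, swap -> [-6, 27, 11, -5, 21, 40]
Pass 2: Select minimum -5 at index 3, swap -> [-6, -5, 11, 27, 21, 40]
Pass 3: Select minimum 11 at index 2, swap -> [-6, -5, 11, 27, 21, 40]
Pass 4: Select minimum 21 at index 4, swap -> [-6, -5, 11, 21, 27, 40]


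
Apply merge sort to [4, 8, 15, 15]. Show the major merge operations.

Divide and conquer:
  Merge [4] + [8] -> [4, 8]
  Merge [15] + [15] -> [15, 15]
  Merge [4, 8] + [15, 15] -> [4, 8, 15, 15]


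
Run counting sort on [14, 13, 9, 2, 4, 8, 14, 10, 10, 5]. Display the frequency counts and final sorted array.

Count array: [0, 0, 1, 0, 1, 1, 0, 0, 1, 1, 2, 0, 0, 1, 2]
(count[i] = number of elements equal to i)
Cumulative count: [0, 0, 1, 1, 2, 3, 3, 3, 4, 5, 7, 7, 7, 8, 10]
Sorted: [2, 4, 5, 8, 9, 10, 10, 13, 14, 14]


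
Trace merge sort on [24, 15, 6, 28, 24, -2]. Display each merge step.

Divide and conquer:
  Merge [15] + [6] -> [6, 15]
  Merge [24] + [6, 15] -> [6, 15, 24]
  Merge [24] + [-2] -> [-2, 24]
  Merge [28] + [-2, 24] -> [-2, 24, 28]
  Merge [6, 15, 24] + [-2, 24, 28] -> [-2, 6, 15, 24, 24, 28]


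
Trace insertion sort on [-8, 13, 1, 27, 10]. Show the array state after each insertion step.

First element -8 is already 'sorted'
Insert 13: shifted 0 elements -> [-8, 13, 1, 27, 10]
Insert 1: shifted 1 elements -> [-8, 1, 13, 27, 10]
Insert 27: shifted 0 elements -> [-8, 1, 13, 27, 10]
Insert 10: shifted 2 elements -> [-8, 1, 10, 13, 27]


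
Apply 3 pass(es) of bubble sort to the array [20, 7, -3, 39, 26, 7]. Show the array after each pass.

After pass 1: [7, -3, 20, 26, 7, 39] (4 swaps)
After pass 2: [-3, 7, 20, 7, 26, 39] (2 swaps)
After pass 3: [-3, 7, 7, 20, 26, 39] (1 swaps)
Total swaps: 7


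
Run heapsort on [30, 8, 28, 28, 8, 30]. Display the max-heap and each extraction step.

Build heap: [30, 28, 30, 8, 8, 28]
Extract 30: [30, 28, 28, 8, 8, 30]
Extract 30: [28, 8, 28, 8, 30, 30]
Extract 28: [28, 8, 8, 28, 30, 30]
Extract 28: [8, 8, 28, 28, 30, 30]
Extract 8: [8, 8, 28, 28, 30, 30]


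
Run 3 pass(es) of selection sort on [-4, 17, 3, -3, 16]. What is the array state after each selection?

Pass 1: Select minimum -4 at index 0, swap -> [-4, 17, 3, -3, 16]
Pass 2: Select minimum -3 at index 3, swap -> [-4, -3, 3, 17, 16]
Pass 3: Select minimum 3 at index 2, swap -> [-4, -3, 3, 17, 16]


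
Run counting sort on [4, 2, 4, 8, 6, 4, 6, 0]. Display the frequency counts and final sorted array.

Count array: [1, 0, 1, 0, 3, 0, 2, 0, 1]
(count[i] = number of elements equal to i)
Cumulative count: [1, 1, 2, 2, 5, 5, 7, 7, 8]
Sorted: [0, 2, 4, 4, 4, 6, 6, 8]


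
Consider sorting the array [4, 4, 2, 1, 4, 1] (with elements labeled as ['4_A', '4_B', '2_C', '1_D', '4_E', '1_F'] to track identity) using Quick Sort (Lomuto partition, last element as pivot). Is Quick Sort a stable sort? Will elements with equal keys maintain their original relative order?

Trace Quick Sort on the labeled array (the key is the number; the letter only tracks identity):
  Partition indices 0..5 around pivot 1_F -> [1_D, 1_F, 2_C, 4_A, 4_E, 4_B]
  Partition indices 2..5 around pivot 4_B -> [1_D, 1_F, 2_C, 4_A, 4_E, 4_B]
  Partition indices 2..4 around pivot 4_E -> [1_D, 1_F, 2_C, 4_A, 4_E, 4_B]
  Partition indices 2..3 around pivot 4_A -> [1_D, 1_F, 2_C, 4_A, 4_E, 4_B]
Final order: [1_D, 1_F, 2_C, 4_A, 4_E, 4_B]
Equal keys:
  value 1: originally 1_D, 1_F; after sorting 1_D, 1_F -> order preserved
  value 4: originally 4_A, 4_B, 4_E; after sorting 4_A, 4_E, 4_B -> order changed
Equal keys were reordered, so Quick Sort is not stable: partition swaps elements across long distances and can reorder equal keys. (One such input is enough; an unstable sort may happen to preserve order on other inputs, but it gives no guarantee.)
Answer: Not stable


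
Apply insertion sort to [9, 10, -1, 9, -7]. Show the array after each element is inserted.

First element 9 is already 'sorted'
Insert 10: shifted 0 elements -> [9, 10, -1, 9, -7]
Insert -1: shifted 2 elements -> [-1, 9, 10, 9, -7]
Insert 9: shifted 1 elements -> [-1, 9, 9, 10, -7]
Insert -7: shifted 4 elements -> [-7, -1, 9, 9, 10]


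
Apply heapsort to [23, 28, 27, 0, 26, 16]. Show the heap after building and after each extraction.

Build heap: [28, 26, 27, 0, 23, 16]
Extract 28: [27, 26, 16, 0, 23, 28]
Extract 27: [26, 23, 16, 0, 27, 28]
Extract 26: [23, 0, 16, 26, 27, 28]
Extract 23: [16, 0, 23, 26, 27, 28]
Extract 16: [0, 16, 23, 26, 27, 28]


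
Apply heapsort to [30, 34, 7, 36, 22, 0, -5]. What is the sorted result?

Build heap: [36, 34, 7, 30, 22, 0, -5]
Extract 36: [34, 30, 7, -5, 22, 0, 36]
Extract 34: [30, 22, 7, -5, 0, 34, 36]
Extract 30: [22, 0, 7, -5, 30, 34, 36]
Extract 22: [7, 0, -5, 22, 30, 34, 36]
Extract 7: [0, -5, 7, 22, 30, 34, 36]
Extract 0: [-5, 0, 7, 22, 30, 34, 36]


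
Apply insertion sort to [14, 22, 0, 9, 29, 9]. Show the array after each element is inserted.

First element 14 is already 'sorted'
Insert 22: shifted 0 elements -> [14, 22, 0, 9, 29, 9]
Insert 0: shifted 2 elements -> [0, 14, 22, 9, 29, 9]
Insert 9: shifted 2 elements -> [0, 9, 14, 22, 29, 9]
Insert 29: shifted 0 elements -> [0, 9, 14, 22, 29, 9]
Insert 9: shifted 3 elements -> [0, 9, 9, 14, 22, 29]


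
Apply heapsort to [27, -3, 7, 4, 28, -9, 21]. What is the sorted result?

Build heap: [28, 27, 21, 4, -3, -9, 7]
Extract 28: [27, 7, 21, 4, -3, -9, 28]
Extract 27: [21, 7, -9, 4, -3, 27, 28]
Extract 21: [7, 4, -9, -3, 21, 27, 28]
Extract 7: [4, -3, -9, 7, 21, 27, 28]
Extract 4: [-3, -9, 4, 7, 21, 27, 28]
Extract -3: [-9, -3, 4, 7, 21, 27, 28]


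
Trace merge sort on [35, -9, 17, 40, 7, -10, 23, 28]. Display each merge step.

Divide and conquer:
  Merge [35] + [-9] -> [-9, 35]
  Merge [17] + [40] -> [17, 40]
  Merge [-9, 35] + [17, 40] -> [-9, 17, 35, 40]
  Merge [7] + [-10] -> [-10, 7]
  Merge [23] + [28] -> [23, 28]
  Merge [-10, 7] + [23, 28] -> [-10, 7, 23, 28]
  Merge [-9, 17, 35, 40] + [-10, 7, 23, 28] -> [-10, -9, 7, 17, 23, 28, 35, 40]


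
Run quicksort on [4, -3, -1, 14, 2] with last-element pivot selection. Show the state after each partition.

Partition 1: pivot=2 at index 2 -> [-3, -1, 2, 14, 4]
Partition 2: pivot=-1 at index 1 -> [-3, -1, 2, 14, 4]
Partition 3: pivot=4 at index 3 -> [-3, -1, 2, 4, 14]


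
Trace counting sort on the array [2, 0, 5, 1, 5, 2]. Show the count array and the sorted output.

Count array: [1, 1, 2, 0, 0, 2]
(count[i] = number of elements equal to i)
Cumulative count: [1, 2, 4, 4, 4, 6]
Sorted: [0, 1, 2, 2, 5, 5]


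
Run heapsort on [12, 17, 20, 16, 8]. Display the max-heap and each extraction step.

Build heap: [20, 17, 12, 16, 8]
Extract 20: [17, 16, 12, 8, 20]
Extract 17: [16, 8, 12, 17, 20]
Extract 16: [12, 8, 16, 17, 20]
Extract 12: [8, 12, 16, 17, 20]


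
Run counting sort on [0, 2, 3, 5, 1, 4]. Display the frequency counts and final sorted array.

Count array: [1, 1, 1, 1, 1, 1]
(count[i] = number of elements equal to i)
Cumulative count: [1, 2, 3, 4, 5, 6]
Sorted: [0, 1, 2, 3, 4, 5]


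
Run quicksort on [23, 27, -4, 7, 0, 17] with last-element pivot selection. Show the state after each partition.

Partition 1: pivot=17 at index 3 -> [-4, 7, 0, 17, 23, 27]
Partition 2: pivot=0 at index 1 -> [-4, 0, 7, 17, 23, 27]
Partition 3: pivot=27 at index 5 -> [-4, 0, 7, 17, 23, 27]


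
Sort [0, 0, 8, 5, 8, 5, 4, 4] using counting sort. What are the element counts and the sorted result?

Count array: [2, 0, 0, 0, 2, 2, 0, 0, 2]
(count[i] = number of elements equal to i)
Cumulative count: [2, 2, 2, 2, 4, 6, 6, 6, 8]
Sorted: [0, 0, 4, 4, 5, 5, 8, 8]


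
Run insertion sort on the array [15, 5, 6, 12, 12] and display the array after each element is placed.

First element 15 is already 'sorted'
Insert 5: shifted 1 elements -> [5, 15, 6, 12, 12]
Insert 6: shifted 1 elements -> [5, 6, 15, 12, 12]
Insert 12: shifted 1 elements -> [5, 6, 12, 15, 12]
Insert 12: shifted 1 elements -> [5, 6, 12, 12, 15]


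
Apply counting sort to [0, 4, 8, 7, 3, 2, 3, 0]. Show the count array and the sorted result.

Count array: [2, 0, 1, 2, 1, 0, 0, 1, 1]
(count[i] = number of elements equal to i)
Cumulative count: [2, 2, 3, 5, 6, 6, 6, 7, 8]
Sorted: [0, 0, 2, 3, 3, 4, 7, 8]


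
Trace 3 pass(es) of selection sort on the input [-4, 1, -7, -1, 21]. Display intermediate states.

Pass 1: Select minimum -7 at index 2, swap -> [-7, 1, -4, -1, 21]
Pass 2: Select minimum -4 at index 2, swap -> [-7, -4, 1, -1, 21]
Pass 3: Select minimum -1 at index 3, swap -> [-7, -4, -1, 1, 21]


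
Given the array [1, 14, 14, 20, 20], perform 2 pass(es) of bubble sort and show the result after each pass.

After pass 1: [1, 14, 14, 20, 20] (0 swaps)
After pass 2: [1, 14, 14, 20, 20] (0 swaps)
Total swaps: 0


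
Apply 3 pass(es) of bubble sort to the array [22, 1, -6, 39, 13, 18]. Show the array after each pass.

After pass 1: [1, -6, 22, 13, 18, 39] (4 swaps)
After pass 2: [-6, 1, 13, 18, 22, 39] (3 swaps)
After pass 3: [-6, 1, 13, 18, 22, 39] (0 swaps)
Total swaps: 7


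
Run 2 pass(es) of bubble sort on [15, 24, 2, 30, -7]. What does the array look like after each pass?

After pass 1: [15, 2, 24, -7, 30] (2 swaps)
After pass 2: [2, 15, -7, 24, 30] (2 swaps)
Total swaps: 4


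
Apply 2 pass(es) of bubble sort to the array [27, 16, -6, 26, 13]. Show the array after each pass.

After pass 1: [16, -6, 26, 13, 27] (4 swaps)
After pass 2: [-6, 16, 13, 26, 27] (2 swaps)
Total swaps: 6


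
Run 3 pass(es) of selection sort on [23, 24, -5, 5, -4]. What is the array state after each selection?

Pass 1: Select minimum -5 at index 2, swap -> [-5, 24, 23, 5, -4]
Pass 2: Select minimum -4 at index 4, swap -> [-5, -4, 23, 5, 24]
Pass 3: Select minimum 5 at index 3, swap -> [-5, -4, 5, 23, 24]


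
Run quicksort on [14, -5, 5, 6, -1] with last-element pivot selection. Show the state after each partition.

Partition 1: pivot=-1 at index 1 -> [-5, -1, 5, 6, 14]
Partition 2: pivot=14 at index 4 -> [-5, -1, 5, 6, 14]
Partition 3: pivot=6 at index 3 -> [-5, -1, 5, 6, 14]


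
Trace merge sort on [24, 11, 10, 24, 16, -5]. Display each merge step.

Divide and conquer:
  Merge [11] + [10] -> [10, 11]
  Merge [24] + [10, 11] -> [10, 11, 24]
  Merge [16] + [-5] -> [-5, 16]
  Merge [24] + [-5, 16] -> [-5, 16, 24]
  Merge [10, 11, 24] + [-5, 16, 24] -> [-5, 10, 11, 16, 24, 24]


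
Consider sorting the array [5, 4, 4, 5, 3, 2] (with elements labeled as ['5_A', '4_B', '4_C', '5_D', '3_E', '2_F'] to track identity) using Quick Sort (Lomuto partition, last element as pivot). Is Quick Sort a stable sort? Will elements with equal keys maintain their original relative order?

Trace Quick Sort on the labeled array (the key is the number; the letter only tracks identity):
  Partition indices 0..5 around pivot 2_F -> [2_F, 4_B, 4_C, 5_D, 3_E, 5_A]
  Partition indices 1..5 around pivot 5_A -> [2_F, 4_B, 4_C, 5_D, 3_E, 5_A]
  Partition indices 1..4 around pivot 3_E -> [2_F, 3_E, 4_C, 5_D, 4_B, 5_A]
  Partition indices 2..4 around pivot 4_B -> [2_F, 3_E, 4_C, 4_B, 5_D, 5_A]
Final order: [2_F, 3_E, 4_C, 4_B, 5_D, 5_A]
Equal keys:
  value 4: originally 4_B, 4_C; after sorting 4_C, 4_B -> order changed
  value 5: originally 5_A, 5_D; after sorting 5_D, 5_A -> order changed
Equal keys were reordered, so Quick Sort is not stable: partition swaps elements across long distances and can reorder equal keys. (One such input is enough; an unstable sort may happen to preserve order on other inputs, but it gives no guarantee.)
Answer: Not stable


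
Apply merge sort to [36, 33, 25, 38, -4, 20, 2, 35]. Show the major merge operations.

Divide and conquer:
  Merge [36] + [33] -> [33, 36]
  Merge [25] + [38] -> [25, 38]
  Merge [33, 36] + [25, 38] -> [25, 33, 36, 38]
  Merge [-4] + [20] -> [-4, 20]
  Merge [2] + [35] -> [2, 35]
  Merge [-4, 20] + [2, 35] -> [-4, 2, 20, 35]
  Merge [25, 33, 36, 38] + [-4, 2, 20, 35] -> [-4, 2, 20, 25, 33, 35, 36, 38]


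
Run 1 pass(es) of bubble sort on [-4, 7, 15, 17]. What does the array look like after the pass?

After pass 1: [-4, 7, 15, 17] (0 swaps)
Total swaps: 0


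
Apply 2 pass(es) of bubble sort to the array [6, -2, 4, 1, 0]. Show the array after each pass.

After pass 1: [-2, 4, 1, 0, 6] (4 swaps)
After pass 2: [-2, 1, 0, 4, 6] (2 swaps)
Total swaps: 6


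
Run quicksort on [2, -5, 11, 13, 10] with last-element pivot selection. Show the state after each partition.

Partition 1: pivot=10 at index 2 -> [2, -5, 10, 13, 11]
Partition 2: pivot=-5 at index 0 -> [-5, 2, 10, 13, 11]
Partition 3: pivot=11 at index 3 -> [-5, 2, 10, 11, 13]


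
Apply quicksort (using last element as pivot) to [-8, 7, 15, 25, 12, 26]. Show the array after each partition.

Partition 1: pivot=26 at index 5 -> [-8, 7, 15, 25, 12, 26]
Partition 2: pivot=12 at index 2 -> [-8, 7, 12, 25, 15, 26]
Partition 3: pivot=7 at index 1 -> [-8, 7, 12, 25, 15, 26]
Partition 4: pivot=15 at index 3 -> [-8, 7, 12, 15, 25, 26]


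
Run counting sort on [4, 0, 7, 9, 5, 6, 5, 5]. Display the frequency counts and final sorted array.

Count array: [1, 0, 0, 0, 1, 3, 1, 1, 0, 1]
(count[i] = number of elements equal to i)
Cumulative count: [1, 1, 1, 1, 2, 5, 6, 7, 7, 8]
Sorted: [0, 4, 5, 5, 5, 6, 7, 9]


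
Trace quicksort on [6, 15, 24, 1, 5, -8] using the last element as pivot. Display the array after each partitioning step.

Partition 1: pivot=-8 at index 0 -> [-8, 15, 24, 1, 5, 6]
Partition 2: pivot=6 at index 3 -> [-8, 1, 5, 6, 24, 15]
Partition 3: pivot=5 at index 2 -> [-8, 1, 5, 6, 24, 15]
Partition 4: pivot=15 at index 4 -> [-8, 1, 5, 6, 15, 24]


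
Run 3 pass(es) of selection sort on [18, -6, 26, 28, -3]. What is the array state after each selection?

Pass 1: Select minimum -6 at index 1, swap -> [-6, 18, 26, 28, -3]
Pass 2: Select minimum -3 at index 4, swap -> [-6, -3, 26, 28, 18]
Pass 3: Select minimum 18 at index 4, swap -> [-6, -3, 18, 28, 26]


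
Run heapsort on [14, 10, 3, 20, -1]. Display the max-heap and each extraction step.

Build heap: [20, 14, 3, 10, -1]
Extract 20: [14, 10, 3, -1, 20]
Extract 14: [10, -1, 3, 14, 20]
Extract 10: [3, -1, 10, 14, 20]
Extract 3: [-1, 3, 10, 14, 20]


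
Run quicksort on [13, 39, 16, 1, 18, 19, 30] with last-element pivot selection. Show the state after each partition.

Partition 1: pivot=30 at index 5 -> [13, 16, 1, 18, 19, 30, 39]
Partition 2: pivot=19 at index 4 -> [13, 16, 1, 18, 19, 30, 39]
Partition 3: pivot=18 at index 3 -> [13, 16, 1, 18, 19, 30, 39]
Partition 4: pivot=1 at index 0 -> [1, 16, 13, 18, 19, 30, 39]
Partition 5: pivot=13 at index 1 -> [1, 13, 16, 18, 19, 30, 39]


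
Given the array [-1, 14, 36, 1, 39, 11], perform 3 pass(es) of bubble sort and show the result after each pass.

After pass 1: [-1, 14, 1, 36, 11, 39] (2 swaps)
After pass 2: [-1, 1, 14, 11, 36, 39] (2 swaps)
After pass 3: [-1, 1, 11, 14, 36, 39] (1 swaps)
Total swaps: 5


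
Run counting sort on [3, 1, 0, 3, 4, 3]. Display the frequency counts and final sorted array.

Count array: [1, 1, 0, 3, 1]
(count[i] = number of elements equal to i)
Cumulative count: [1, 2, 2, 5, 6]
Sorted: [0, 1, 3, 3, 3, 4]


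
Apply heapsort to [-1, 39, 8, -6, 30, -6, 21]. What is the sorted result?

Build heap: [39, 30, 21, -6, -1, -6, 8]
Extract 39: [30, 8, 21, -6, -1, -6, 39]
Extract 30: [21, 8, -6, -6, -1, 30, 39]
Extract 21: [8, -1, -6, -6, 21, 30, 39]
Extract 8: [-1, -6, -6, 8, 21, 30, 39]
Extract -1: [-6, -6, -1, 8, 21, 30, 39]
Extract -6: [-6, -6, -1, 8, 21, 30, 39]


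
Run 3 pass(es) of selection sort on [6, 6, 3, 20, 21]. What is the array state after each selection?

Pass 1: Select minimum 3 at index 2, swap -> [3, 6, 6, 20, 21]
Pass 2: Select minimum 6 at index 1, swap -> [3, 6, 6, 20, 21]
Pass 3: Select minimum 6 at index 2, swap -> [3, 6, 6, 20, 21]


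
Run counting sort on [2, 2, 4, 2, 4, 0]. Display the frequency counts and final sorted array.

Count array: [1, 0, 3, 0, 2]
(count[i] = number of elements equal to i)
Cumulative count: [1, 1, 4, 4, 6]
Sorted: [0, 2, 2, 2, 4, 4]


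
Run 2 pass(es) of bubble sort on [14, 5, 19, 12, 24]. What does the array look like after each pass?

After pass 1: [5, 14, 12, 19, 24] (2 swaps)
After pass 2: [5, 12, 14, 19, 24] (1 swaps)
Total swaps: 3


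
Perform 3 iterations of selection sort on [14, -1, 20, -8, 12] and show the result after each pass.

Pass 1: Select minimum -8 at index 3, swap -> [-8, -1, 20, 14, 12]
Pass 2: Select minimum -1 at index 1, swap -> [-8, -1, 20, 14, 12]
Pass 3: Select minimum 12 at index 4, swap -> [-8, -1, 12, 14, 20]


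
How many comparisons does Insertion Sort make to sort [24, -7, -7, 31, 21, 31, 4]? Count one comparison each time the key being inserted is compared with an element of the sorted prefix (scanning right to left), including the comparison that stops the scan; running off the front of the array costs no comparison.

Insert -7: 24 > -7 (shift), reached front = 1 comparison(s) -> [-7, 24, -7, 31, 21, 31, 4]
Insert -7: 24 > -7 (shift), -7 <= -7 (stop) = 2 comparison(s) -> [-7, -7, 24, 31, 21, 31, 4]
Insert 31: 24 <= 31 (stop) = 1 comparison(s) -> [-7, -7, 24, 31, 21, 31, 4]
Insert 21: 31 > 21 (shift), 24 > 21 (shift), -7 <= 21 (stop) = 3 comparison(s) -> [-7, -7, 21, 24, 31, 31, 4]
Insert 31: 31 <= 31 (stop) = 1 comparison(s) -> [-7, -7, 21, 24, 31, 31, 4]
Insert 4: 31 > 4 (shift), 31 > 4 (shift), 24 > 4 (shift), 21 > 4 (shift), -7 <= 4 (stop) = 5 comparison(s) -> [-7, -7, 4, 21, 24, 31, 31]
Total comparisons: 1 + 2 + 1 + 3 + 1 + 5 = 13


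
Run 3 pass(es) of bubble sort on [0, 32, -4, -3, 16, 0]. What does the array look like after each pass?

After pass 1: [0, -4, -3, 16, 0, 32] (4 swaps)
After pass 2: [-4, -3, 0, 0, 16, 32] (3 swaps)
After pass 3: [-4, -3, 0, 0, 16, 32] (0 swaps)
Total swaps: 7


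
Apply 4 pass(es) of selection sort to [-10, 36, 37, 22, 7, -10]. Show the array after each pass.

Pass 1: Select minimum -10 at index 0, swap -> [-10, 36, 37, 22, 7, -10]
Pass 2: Select minimum -10 at index 5, swap -> [-10, -10, 37, 22, 7, 36]
Pass 3: Select minimum 7 at index 4, swap -> [-10, -10, 7, 22, 37, 36]
Pass 4: Select minimum 22 at index 3, swap -> [-10, -10, 7, 22, 37, 36]


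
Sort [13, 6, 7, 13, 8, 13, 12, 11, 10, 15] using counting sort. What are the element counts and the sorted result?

Count array: [0, 0, 0, 0, 0, 0, 1, 1, 1, 0, 1, 1, 1, 3, 0, 1]
(count[i] = number of elements equal to i)
Cumulative count: [0, 0, 0, 0, 0, 0, 1, 2, 3, 3, 4, 5, 6, 9, 9, 10]
Sorted: [6, 7, 8, 10, 11, 12, 13, 13, 13, 15]


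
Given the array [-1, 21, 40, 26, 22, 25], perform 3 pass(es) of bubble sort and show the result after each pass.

After pass 1: [-1, 21, 26, 22, 25, 40] (3 swaps)
After pass 2: [-1, 21, 22, 25, 26, 40] (2 swaps)
After pass 3: [-1, 21, 22, 25, 26, 40] (0 swaps)
Total swaps: 5


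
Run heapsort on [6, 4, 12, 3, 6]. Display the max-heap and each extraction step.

Build heap: [12, 6, 6, 3, 4]
Extract 12: [6, 4, 6, 3, 12]
Extract 6: [6, 4, 3, 6, 12]
Extract 6: [4, 3, 6, 6, 12]
Extract 4: [3, 4, 6, 6, 12]


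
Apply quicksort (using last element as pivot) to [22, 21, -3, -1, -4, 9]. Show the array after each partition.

Partition 1: pivot=9 at index 3 -> [-3, -1, -4, 9, 22, 21]
Partition 2: pivot=-4 at index 0 -> [-4, -1, -3, 9, 22, 21]
Partition 3: pivot=-3 at index 1 -> [-4, -3, -1, 9, 22, 21]
Partition 4: pivot=21 at index 4 -> [-4, -3, -1, 9, 21, 22]


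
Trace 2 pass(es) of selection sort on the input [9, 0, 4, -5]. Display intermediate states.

Pass 1: Select minimum -5 at index 3, swap -> [-5, 0, 4, 9]
Pass 2: Select minimum 0 at index 1, swap -> [-5, 0, 4, 9]


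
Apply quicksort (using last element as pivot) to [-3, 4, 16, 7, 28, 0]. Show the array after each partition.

Partition 1: pivot=0 at index 1 -> [-3, 0, 16, 7, 28, 4]
Partition 2: pivot=4 at index 2 -> [-3, 0, 4, 7, 28, 16]
Partition 3: pivot=16 at index 4 -> [-3, 0, 4, 7, 16, 28]


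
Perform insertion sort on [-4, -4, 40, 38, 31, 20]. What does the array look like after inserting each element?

First element -4 is already 'sorted'
Insert -4: shifted 0 elements -> [-4, -4, 40, 38, 31, 20]
Insert 40: shifted 0 elements -> [-4, -4, 40, 38, 31, 20]
Insert 38: shifted 1 elements -> [-4, -4, 38, 40, 31, 20]
Insert 31: shifted 2 elements -> [-4, -4, 31, 38, 40, 20]
Insert 20: shifted 3 elements -> [-4, -4, 20, 31, 38, 40]


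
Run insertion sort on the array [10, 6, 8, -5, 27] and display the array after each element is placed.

First element 10 is already 'sorted'
Insert 6: shifted 1 elements -> [6, 10, 8, -5, 27]
Insert 8: shifted 1 elements -> [6, 8, 10, -5, 27]
Insert -5: shifted 3 elements -> [-5, 6, 8, 10, 27]
Insert 27: shifted 0 elements -> [-5, 6, 8, 10, 27]


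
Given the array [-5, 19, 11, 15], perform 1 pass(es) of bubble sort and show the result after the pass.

After pass 1: [-5, 11, 15, 19] (2 swaps)
Total swaps: 2


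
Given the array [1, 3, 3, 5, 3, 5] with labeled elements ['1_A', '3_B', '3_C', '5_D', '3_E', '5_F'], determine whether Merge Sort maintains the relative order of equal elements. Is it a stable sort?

Trace Merge Sort on the labeled array (the key is the number; the letter only tracks identity):
  Merge [3_B] + [3_C] -> [3_B, 3_C]
  Merge [1_A] + [3_B, 3_C] -> [1_A, 3_B, 3_C]
  Merge [3_E] + [5_F] -> [3_E, 5_F]
  Merge [5_D] + [3_E, 5_F] -> [3_E, 5_D, 5_F]
  Merge [1_A, 3_B, 3_C] + [3_E, 5_D, 5_F] -> [1_A, 3_B, 3_C, 3_E, 5_D, 5_F]
Final order: [1_A, 3_B, 3_C, 3_E, 5_D, 5_F]
Equal keys:
  value 3: originally 3_B, 3_C, 3_E; after sorting 3_B, 3_C, 3_E -> order preserved
  value 5: originally 5_D, 5_F; after sorting 5_D, 5_F -> order preserved
All equal keys kept their original relative order. Merge Sort is stable: when the heads of the two halves are equal the merge takes from the left half first.
Answer: Stable


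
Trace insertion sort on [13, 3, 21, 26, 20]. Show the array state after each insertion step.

First element 13 is already 'sorted'
Insert 3: shifted 1 elements -> [3, 13, 21, 26, 20]
Insert 21: shifted 0 elements -> [3, 13, 21, 26, 20]
Insert 26: shifted 0 elements -> [3, 13, 21, 26, 20]
Insert 20: shifted 2 elements -> [3, 13, 20, 21, 26]


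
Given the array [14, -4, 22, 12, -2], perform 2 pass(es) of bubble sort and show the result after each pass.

After pass 1: [-4, 14, 12, -2, 22] (3 swaps)
After pass 2: [-4, 12, -2, 14, 22] (2 swaps)
Total swaps: 5


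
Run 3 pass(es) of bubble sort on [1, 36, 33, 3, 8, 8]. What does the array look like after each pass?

After pass 1: [1, 33, 3, 8, 8, 36] (4 swaps)
After pass 2: [1, 3, 8, 8, 33, 36] (3 swaps)
After pass 3: [1, 3, 8, 8, 33, 36] (0 swaps)
Total swaps: 7


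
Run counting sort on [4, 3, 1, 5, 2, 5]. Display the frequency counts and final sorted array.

Count array: [0, 1, 1, 1, 1, 2]
(count[i] = number of elements equal to i)
Cumulative count: [0, 1, 2, 3, 4, 6]
Sorted: [1, 2, 3, 4, 5, 5]


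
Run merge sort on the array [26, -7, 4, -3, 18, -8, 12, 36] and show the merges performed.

Divide and conquer:
  Merge [26] + [-7] -> [-7, 26]
  Merge [4] + [-3] -> [-3, 4]
  Merge [-7, 26] + [-3, 4] -> [-7, -3, 4, 26]
  Merge [18] + [-8] -> [-8, 18]
  Merge [12] + [36] -> [12, 36]
  Merge [-8, 18] + [12, 36] -> [-8, 12, 18, 36]
  Merge [-7, -3, 4, 26] + [-8, 12, 18, 36] -> [-8, -7, -3, 4, 12, 18, 26, 36]


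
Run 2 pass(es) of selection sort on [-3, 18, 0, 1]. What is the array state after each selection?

Pass 1: Select minimum -3 at index 0, swap -> [-3, 18, 0, 1]
Pass 2: Select minimum 0 at index 2, swap -> [-3, 0, 18, 1]


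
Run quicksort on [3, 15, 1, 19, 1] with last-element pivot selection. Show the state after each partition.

Partition 1: pivot=1 at index 1 -> [1, 1, 3, 19, 15]
Partition 2: pivot=15 at index 3 -> [1, 1, 3, 15, 19]


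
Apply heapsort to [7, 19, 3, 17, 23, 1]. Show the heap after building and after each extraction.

Build heap: [23, 19, 3, 17, 7, 1]
Extract 23: [19, 17, 3, 1, 7, 23]
Extract 19: [17, 7, 3, 1, 19, 23]
Extract 17: [7, 1, 3, 17, 19, 23]
Extract 7: [3, 1, 7, 17, 19, 23]
Extract 3: [1, 3, 7, 17, 19, 23]


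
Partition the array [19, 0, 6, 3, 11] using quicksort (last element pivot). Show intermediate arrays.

Partition 1: pivot=11 at index 3 -> [0, 6, 3, 11, 19]
Partition 2: pivot=3 at index 1 -> [0, 3, 6, 11, 19]


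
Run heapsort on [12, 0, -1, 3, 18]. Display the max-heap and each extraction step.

Build heap: [18, 12, -1, 3, 0]
Extract 18: [12, 3, -1, 0, 18]
Extract 12: [3, 0, -1, 12, 18]
Extract 3: [0, -1, 3, 12, 18]
Extract 0: [-1, 0, 3, 12, 18]


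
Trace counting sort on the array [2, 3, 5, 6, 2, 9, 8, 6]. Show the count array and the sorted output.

Count array: [0, 0, 2, 1, 0, 1, 2, 0, 1, 1]
(count[i] = number of elements equal to i)
Cumulative count: [0, 0, 2, 3, 3, 4, 6, 6, 7, 8]
Sorted: [2, 2, 3, 5, 6, 6, 8, 9]


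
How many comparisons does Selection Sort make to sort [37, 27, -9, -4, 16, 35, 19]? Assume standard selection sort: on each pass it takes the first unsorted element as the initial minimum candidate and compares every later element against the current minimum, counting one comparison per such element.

Pass 1: scan indices 1..6 for the minimum = 6 comparison(s); min is -9, place at index 0 -> [-9, 27, 37, -4, 16, 35, 19]
Pass 2: scan indices 2..6 for the minimum = 5 comparison(s); min is -4, place at index 1 -> [-9, -4, 37, 27, 16, 35, 19]
Pass 3: scan indices 3..6 for the minimum = 4 comparison(s); min is 16, place at index 2 -> [-9, -4, 16, 27, 37, 35, 19]
Pass 4: scan indices 4..6 for the minimum = 3 comparison(s); min is 19, place at index 3 -> [-9, -4, 16, 19, 37, 35, 27]
Pass 5: scan indices 5..6 for the minimum = 2 comparison(s); min is 27, place at index 4 -> [-9, -4, 16, 19, 27, 35, 37]
Pass 6: scan indices 6..6 for the minimum = 1 comparison(s); min is 35, place at index 5 -> [-9, -4, 16, 19, 27, 35, 37]
Selection sort always scans the whole unsorted suffix, so the count is (n-1) + (n-2) + ... + 1 = n(n-1)/2 = 7*6/2 = 21 regardless of the input order.
Total comparisons: 6 + 5 + 4 + 3 + 2 + 1 = 21


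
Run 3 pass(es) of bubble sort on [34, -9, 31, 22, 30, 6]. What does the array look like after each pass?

After pass 1: [-9, 31, 22, 30, 6, 34] (5 swaps)
After pass 2: [-9, 22, 30, 6, 31, 34] (3 swaps)
After pass 3: [-9, 22, 6, 30, 31, 34] (1 swaps)
Total swaps: 9


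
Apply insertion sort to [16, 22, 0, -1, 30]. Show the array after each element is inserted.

First element 16 is already 'sorted'
Insert 22: shifted 0 elements -> [16, 22, 0, -1, 30]
Insert 0: shifted 2 elements -> [0, 16, 22, -1, 30]
Insert -1: shifted 3 elements -> [-1, 0, 16, 22, 30]
Insert 30: shifted 0 elements -> [-1, 0, 16, 22, 30]


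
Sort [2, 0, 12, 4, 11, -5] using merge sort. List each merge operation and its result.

Divide and conquer:
  Merge [0] + [12] -> [0, 12]
  Merge [2] + [0, 12] -> [0, 2, 12]
  Merge [11] + [-5] -> [-5, 11]
  Merge [4] + [-5, 11] -> [-5, 4, 11]
  Merge [0, 2, 12] + [-5, 4, 11] -> [-5, 0, 2, 4, 11, 12]


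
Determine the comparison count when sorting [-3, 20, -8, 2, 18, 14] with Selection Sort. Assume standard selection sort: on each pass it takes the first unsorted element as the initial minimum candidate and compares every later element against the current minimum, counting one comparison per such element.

Pass 1: scan indices 1..5 for the minimum = 5 comparison(s); min is -8, place at index 0 -> [-8, 20, -3, 2, 18, 14]
Pass 2: scan indices 2..5 for the minimum = 4 comparison(s); min is -3, place at index 1 -> [-8, -3, 20, 2, 18, 14]
Pass 3: scan indices 3..5 for the minimum = 3 comparison(s); min is 2, place at index 2 -> [-8, -3, 2, 20, 18, 14]
Pass 4: scan indices 4..5 for the minimum = 2 comparison(s); min is 14, place at index 3 -> [-8, -3, 2, 14, 18, 20]
Pass 5: scan indices 5..5 for the minimum = 1 comparison(s); min is 18, place at index 4 -> [-8, -3, 2, 14, 18, 20]
Selection sort always scans the whole unsorted suffix, so the count is (n-1) + (n-2) + ... + 1 = n(n-1)/2 = 6*5/2 = 15 regardless of the input order.
Total comparisons: 5 + 4 + 3 + 2 + 1 = 15


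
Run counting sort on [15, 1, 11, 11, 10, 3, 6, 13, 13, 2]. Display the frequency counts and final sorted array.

Count array: [0, 1, 1, 1, 0, 0, 1, 0, 0, 0, 1, 2, 0, 2, 0, 1]
(count[i] = number of elements equal to i)
Cumulative count: [0, 1, 2, 3, 3, 3, 4, 4, 4, 4, 5, 7, 7, 9, 9, 10]
Sorted: [1, 2, 3, 6, 10, 11, 11, 13, 13, 15]


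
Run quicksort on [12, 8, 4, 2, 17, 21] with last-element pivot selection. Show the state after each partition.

Partition 1: pivot=21 at index 5 -> [12, 8, 4, 2, 17, 21]
Partition 2: pivot=17 at index 4 -> [12, 8, 4, 2, 17, 21]
Partition 3: pivot=2 at index 0 -> [2, 8, 4, 12, 17, 21]
Partition 4: pivot=12 at index 3 -> [2, 8, 4, 12, 17, 21]
Partition 5: pivot=4 at index 1 -> [2, 4, 8, 12, 17, 21]


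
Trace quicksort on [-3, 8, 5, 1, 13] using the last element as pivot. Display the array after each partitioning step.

Partition 1: pivot=13 at index 4 -> [-3, 8, 5, 1, 13]
Partition 2: pivot=1 at index 1 -> [-3, 1, 5, 8, 13]
Partition 3: pivot=8 at index 3 -> [-3, 1, 5, 8, 13]


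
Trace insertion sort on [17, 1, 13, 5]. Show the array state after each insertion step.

First element 17 is already 'sorted'
Insert 1: shifted 1 elements -> [1, 17, 13, 5]
Insert 13: shifted 1 elements -> [1, 13, 17, 5]
Insert 5: shifted 2 elements -> [1, 5, 13, 17]


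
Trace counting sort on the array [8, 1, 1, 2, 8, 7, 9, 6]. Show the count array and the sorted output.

Count array: [0, 2, 1, 0, 0, 0, 1, 1, 2, 1]
(count[i] = number of elements equal to i)
Cumulative count: [0, 2, 3, 3, 3, 3, 4, 5, 7, 8]
Sorted: [1, 1, 2, 6, 7, 8, 8, 9]


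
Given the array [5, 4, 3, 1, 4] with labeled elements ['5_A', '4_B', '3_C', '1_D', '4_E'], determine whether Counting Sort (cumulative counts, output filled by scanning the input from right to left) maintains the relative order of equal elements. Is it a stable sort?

Trace Counting Sort on the labeled array (the key is the number; the letter only tracks identity):
  Counts for values 0..5: [0, 1, 0, 1, 2, 1]
  Cumulative counts: [0, 1, 1, 2, 4, 5]
  Scan right to left: place 4_E at output index 3
  Scan right to left: place 1_D at output index 0
  Scan right to left: place 3_C at output index 1
  Scan right to left: place 4_B at output index 2
  Scan right to left: place 5_A at output index 4
  Output: [1_D, 3_C, 4_B, 4_E, 5_A]
Equal keys:
  value 4: originally 4_B, 4_E; after sorting 4_B, 4_E -> order preserved
All equal keys kept their original relative order. Counting Sort is stable: scanning the input right to left with decreasing cumulative counts places later duplicates at later output positions.
Answer: Stable


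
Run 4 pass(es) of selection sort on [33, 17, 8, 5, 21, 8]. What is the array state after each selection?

Pass 1: Select minimum 5 at index 3, swap -> [5, 17, 8, 33, 21, 8]
Pass 2: Select minimum 8 at index 2, swap -> [5, 8, 17, 33, 21, 8]
Pass 3: Select minimum 8 at index 5, swap -> [5, 8, 8, 33, 21, 17]
Pass 4: Select minimum 17 at index 5, swap -> [5, 8, 8, 17, 21, 33]


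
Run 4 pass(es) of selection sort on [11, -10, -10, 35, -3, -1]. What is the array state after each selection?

Pass 1: Select minimum -10 at index 1, swap -> [-10, 11, -10, 35, -3, -1]
Pass 2: Select minimum -10 at index 2, swap -> [-10, -10, 11, 35, -3, -1]
Pass 3: Select minimum -3 at index 4, swap -> [-10, -10, -3, 35, 11, -1]
Pass 4: Select minimum -1 at index 5, swap -> [-10, -10, -3, -1, 11, 35]


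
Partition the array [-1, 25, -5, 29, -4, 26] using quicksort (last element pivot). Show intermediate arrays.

Partition 1: pivot=26 at index 4 -> [-1, 25, -5, -4, 26, 29]
Partition 2: pivot=-4 at index 1 -> [-5, -4, -1, 25, 26, 29]
Partition 3: pivot=25 at index 3 -> [-5, -4, -1, 25, 26, 29]


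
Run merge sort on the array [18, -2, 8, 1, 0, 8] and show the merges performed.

Divide and conquer:
  Merge [-2] + [8] -> [-2, 8]
  Merge [18] + [-2, 8] -> [-2, 8, 18]
  Merge [0] + [8] -> [0, 8]
  Merge [1] + [0, 8] -> [0, 1, 8]
  Merge [-2, 8, 18] + [0, 1, 8] -> [-2, 0, 1, 8, 8, 18]


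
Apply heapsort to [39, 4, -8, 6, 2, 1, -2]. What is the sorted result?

Build heap: [39, 6, 1, 4, 2, -8, -2]
Extract 39: [6, 4, 1, -2, 2, -8, 39]
Extract 6: [4, 2, 1, -2, -8, 6, 39]
Extract 4: [2, -2, 1, -8, 4, 6, 39]
Extract 2: [1, -2, -8, 2, 4, 6, 39]
Extract 1: [-2, -8, 1, 2, 4, 6, 39]
Extract -2: [-8, -2, 1, 2, 4, 6, 39]


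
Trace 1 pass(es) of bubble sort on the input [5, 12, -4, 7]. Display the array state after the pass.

After pass 1: [5, -4, 7, 12] (2 swaps)
Total swaps: 2
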